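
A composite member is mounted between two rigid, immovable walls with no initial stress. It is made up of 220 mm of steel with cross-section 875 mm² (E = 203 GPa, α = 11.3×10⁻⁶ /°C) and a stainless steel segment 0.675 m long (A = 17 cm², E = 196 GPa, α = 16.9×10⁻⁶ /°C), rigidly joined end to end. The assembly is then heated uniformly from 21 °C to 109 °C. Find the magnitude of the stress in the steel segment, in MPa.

Free thermal expansion of the whole bar: Σ αᵢΔT Lᵢ = 11.3×10⁻⁶×88×220 + 16.9×10⁻⁶×88×675 = 1.223 mm.
Since the ends are fixed, an axial force P builds up, equal in every segment, with P · Σ Lᵢ/(AᵢEᵢ) = δ_free.
Σ Lᵢ/(AᵢEᵢ) = 220/(875×203×10³) + 675/(1700×196×10³) = 3.264×10⁻⁶ mm/N.
P = 1.223 / 3.264×10⁻⁶ = 374500 N = 374.5 kN, compressive.
σ_{steel} = P / A = 374500 / 875 = 428 MPa.

σ ≈ 428 MPa (compressive)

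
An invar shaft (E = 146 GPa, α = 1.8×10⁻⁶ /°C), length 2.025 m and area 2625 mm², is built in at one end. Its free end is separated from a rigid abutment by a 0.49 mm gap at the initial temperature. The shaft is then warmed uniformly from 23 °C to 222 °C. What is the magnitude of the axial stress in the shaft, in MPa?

Free thermal elongation = αΔT L = 1.8×10⁻⁶ × 199 × 2025 = 0.7254 mm.
This exceeds the 0.49 mm gap, so the wall pushes back. The portion of expansion that must be recovered elastically is δ_free − gap = 0.7254 − 0.49 = 0.2354 mm.
Compatibility: PL/(AE) = 0.2354 mm, so σ = P/A = E × (0.2354/2025) = 16.97 MPa.

σ ≈ 17 MPa (compressive)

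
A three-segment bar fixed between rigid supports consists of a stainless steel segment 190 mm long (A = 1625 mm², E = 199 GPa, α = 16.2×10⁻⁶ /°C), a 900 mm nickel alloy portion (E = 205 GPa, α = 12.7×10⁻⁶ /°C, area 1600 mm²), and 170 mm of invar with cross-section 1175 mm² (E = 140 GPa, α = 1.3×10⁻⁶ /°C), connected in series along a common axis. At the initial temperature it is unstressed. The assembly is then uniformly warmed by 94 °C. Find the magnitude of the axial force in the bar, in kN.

P ≈ 317 kN (compressive)

Free thermal expansion of the whole bar: Σ αᵢΔT Lᵢ = 16.2×10⁻⁶×94×190 + 12.7×10⁻⁶×94×900 + 1.3×10⁻⁶×94×170 = 1.385 mm.
The rigid supports impose zero overall length change; the single axial force P common to all segments must satisfy P Σ Lᵢ/(AᵢEᵢ) = δ_free.
The series flexibility is Σ Lᵢ/(AᵢEᵢ) = 190/(1625×199×10³) + 900/(1600×205×10³) + 170/(1175×140×10³) = 4.365×10⁻⁶ mm/N.
So P = 1.385 / 4.365×10⁻⁶ = 317.2 kN, compressive.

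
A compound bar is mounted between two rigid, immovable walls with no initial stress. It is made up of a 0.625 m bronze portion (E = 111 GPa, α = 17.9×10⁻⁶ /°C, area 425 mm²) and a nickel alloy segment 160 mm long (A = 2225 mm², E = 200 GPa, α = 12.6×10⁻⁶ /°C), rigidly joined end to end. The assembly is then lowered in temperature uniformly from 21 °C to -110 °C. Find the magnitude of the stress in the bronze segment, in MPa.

If the supports were absent, the total length change would be Σ αᵢΔT Lᵢ = 17.9×10⁻⁶×131×625 + 12.6×10⁻⁶×131×160 = 1.73 mm.
Since the ends are fixed, an axial force P builds up, equal in every segment, with P · Σ Lᵢ/(AᵢEᵢ) = δ_free.
Σ Lᵢ/(AᵢEᵢ) = 625/(425×111×10³) + 160/(2225×200×10³) = 1.361×10⁻⁵ mm/N.
Hence P = δ_free / Σ(L/AE) = 1.73/1.361×10⁻⁵ = 127.1 kN (tensile).
σ_{bronze} = P / A = 127100 / 425 = 299.1 MPa.

σ ≈ 299 MPa (tensile)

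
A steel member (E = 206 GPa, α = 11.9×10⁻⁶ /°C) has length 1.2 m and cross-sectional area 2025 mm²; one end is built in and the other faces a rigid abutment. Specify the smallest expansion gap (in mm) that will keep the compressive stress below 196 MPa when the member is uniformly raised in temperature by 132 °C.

Free expansion if unrestrained: δ_free = αΔT L = 11.9×10⁻⁶ × 132 × 1200 = 1.885 mm.
At the allowable stress the elastic shortening the wall may impose is σL/E = 196 × 1200 / (206×10³) = 1.142 mm.
So the gap has to take up the difference, g_min = δ_free − σL/E = 1.885 − 1.142 = 0.7432 mm.

g ≈ 0.743 mm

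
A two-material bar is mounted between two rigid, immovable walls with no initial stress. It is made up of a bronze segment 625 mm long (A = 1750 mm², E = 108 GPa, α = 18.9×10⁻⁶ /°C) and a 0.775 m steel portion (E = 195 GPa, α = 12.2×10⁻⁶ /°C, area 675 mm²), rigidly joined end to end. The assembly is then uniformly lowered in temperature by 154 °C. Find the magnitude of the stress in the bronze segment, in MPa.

Free thermal contraction of the whole bar: Σ αᵢΔT Lᵢ = 18.9×10⁻⁶×154×625 + 12.2×10⁻⁶×154×775 = 3.275 mm.
The walls prevent any net length change, so an axial force P (same in every segment) develops. Compatibility: P · Σ Lᵢ/(AᵢEᵢ) = δ_free.
Σ Lᵢ/(AᵢEᵢ) = 625/(1750×108×10³) + 775/(675×195×10³) = 9.195×10⁻⁶ mm/N.
Hence P = δ_free / Σ(L/AE) = 3.275/9.195×10⁻⁶ = 356.2 kN (tensile).
σ_{bronze} = P / A = 356200 / 1750 = 203.5 MPa.

σ ≈ 204 MPa (tensile)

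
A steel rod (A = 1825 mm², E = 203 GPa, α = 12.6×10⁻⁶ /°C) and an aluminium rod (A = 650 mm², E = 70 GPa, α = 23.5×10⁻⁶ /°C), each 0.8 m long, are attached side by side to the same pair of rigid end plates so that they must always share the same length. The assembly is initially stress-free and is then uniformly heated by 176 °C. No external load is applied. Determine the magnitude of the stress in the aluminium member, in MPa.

Equilibrium of a rigid end plate with no external load gives equal and opposite internal forces ±P in the two members. Since α_{aluminium} > α_{steel}, heating drives the aluminium into compression and the steel into tension.
Setting the final lengths equal and cancelling L: (α₁ − α₂)ΔT = P/(A₁E₁) + P/(A₂E₂).
|α₁ − α₂|·ΔT = 10.9×10⁻⁶ × 176 = 0.001918.
1/(A₁E₁) + 1/(A₂E₂) = 1/(1825×203×10³) + 1/(650×70×10³) = 2.468×10⁻⁸ N⁻¹.
So P = 0.001918 / 2.468×10⁻⁸ = 77.74 kN.
σ_{aluminium} = P/A₂ = 77740/650 = 119.6 MPa, compressive.

σ ≈ 120 MPa (compressive)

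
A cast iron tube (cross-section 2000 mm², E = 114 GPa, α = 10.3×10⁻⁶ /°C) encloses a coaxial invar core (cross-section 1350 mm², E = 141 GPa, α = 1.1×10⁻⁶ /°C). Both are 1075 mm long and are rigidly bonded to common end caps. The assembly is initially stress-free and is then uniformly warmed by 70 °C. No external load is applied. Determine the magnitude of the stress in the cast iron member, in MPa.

Equilibrium of a rigid end plate with no external load gives equal and opposite internal forces ±P in the two members. Since α_{cast iron} > α_{invar}, heating drives the cast iron into compression and the invar into tension.
Equating the net (thermal + elastic) strains gives |α₁ − α₂|·ΔT = P·[1/(A₁E₁) + 1/(A₂E₂)].
|α₁ − α₂|·ΔT = 9.2×10⁻⁶ × 70 = 0.000644.
1/(A₁E₁) + 1/(A₂E₂) = 1/(2000×114×10³) + 1/(1350×141×10³) = 9.639×10⁻⁹ N⁻¹.
P = 0.000644 / 9.639×10⁻⁹ = 66810 N = 66.81 kN.
σ_{cast iron} = P/A₁ = 66810/2000 = 33.4 MPa, compressive.

σ ≈ 33.4 MPa (compressive)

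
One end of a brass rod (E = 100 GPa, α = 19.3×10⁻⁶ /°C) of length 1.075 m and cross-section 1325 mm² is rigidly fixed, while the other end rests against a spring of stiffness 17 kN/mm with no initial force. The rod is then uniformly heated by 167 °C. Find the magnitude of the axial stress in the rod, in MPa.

σ ≈ 39.1 MPa (compressive)

The unrestrained thermal change is αΔT L = 19.3×10⁻⁶ × 167 × 1075 = 3.465 mm.
Let P be the compressive force at the spring. The rod shortens elastically by PL/(AE) and the spring compresses by P/k; together these equal δ_free.
So P = δ_free / [L/(AE) + 1/k] = 3.465 / [ 1075/(1325×100×10³) + 1/(17×10³) ].
P = 3.465 / 6.694×10⁻⁵ = 51760 N.
σ = P/A = 51760/1325 = 39.07 MPa.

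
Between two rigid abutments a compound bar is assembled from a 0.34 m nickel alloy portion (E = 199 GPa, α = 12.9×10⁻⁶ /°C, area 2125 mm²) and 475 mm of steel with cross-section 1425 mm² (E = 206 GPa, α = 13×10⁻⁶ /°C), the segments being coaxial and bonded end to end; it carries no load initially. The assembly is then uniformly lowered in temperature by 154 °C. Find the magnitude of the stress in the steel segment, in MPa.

Free thermal contraction of the whole bar: Σ αᵢΔT Lᵢ = 12.9×10⁻⁶×154×340 + 13×10⁻⁶×154×475 = 1.626 mm.
The walls prevent any net length change, so an axial force P (same in every segment) develops. Compatibility: P · Σ Lᵢ/(AᵢEᵢ) = δ_free.
The series flexibility is Σ Lᵢ/(AᵢEᵢ) = 340/(2125×199×10³) + 475/(1425×206×10³) = 2.422×10⁻⁶ mm/N.
P = 1.626 / 2.422×10⁻⁶ = 671500 N = 671.5 kN, tensile.
σ_{steel} = P / A = 671500 / 1425 = 471.2 MPa.

σ ≈ 471 MPa (tensile)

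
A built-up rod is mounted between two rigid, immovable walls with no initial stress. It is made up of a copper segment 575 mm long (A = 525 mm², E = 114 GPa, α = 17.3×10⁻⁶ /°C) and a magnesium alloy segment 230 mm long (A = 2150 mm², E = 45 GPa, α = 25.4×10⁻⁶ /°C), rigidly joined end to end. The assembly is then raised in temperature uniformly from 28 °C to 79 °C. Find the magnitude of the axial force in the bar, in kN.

Free thermal expansion of the whole bar: Σ αᵢΔT Lᵢ = 17.3×10⁻⁶×51×575 + 25.4×10⁻⁶×51×230 = 0.8053 mm.
Since the ends are fixed, an axial force P builds up, equal in every segment, with P · Σ Lᵢ/(AᵢEᵢ) = δ_free.
The series flexibility is Σ Lᵢ/(AᵢEᵢ) = 575/(525×114×10³) + 230/(2150×45×10³) = 1.198×10⁻⁵ mm/N.
So P = 0.8053 / 1.198×10⁻⁵ = 67.19 kN, compressive.

P ≈ 67.2 kN (compressive)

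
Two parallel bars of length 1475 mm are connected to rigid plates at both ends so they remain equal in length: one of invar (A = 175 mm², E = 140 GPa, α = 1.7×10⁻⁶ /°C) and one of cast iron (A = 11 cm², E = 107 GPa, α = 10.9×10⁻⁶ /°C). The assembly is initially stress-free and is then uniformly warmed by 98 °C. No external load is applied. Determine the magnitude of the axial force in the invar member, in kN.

P ≈ 18.3 kN (tensile in the invar)

Both members must finish at the same length. With the larger α, the cast iron tends to over-expand; the plates restrain it, putting the cast iron in compression and the invar in tension. With no external load the two internal forces are equal and opposite, magnitude P.
Setting the final lengths equal and cancelling L: (α₁ − α₂)ΔT = P/(A₁E₁) + P/(A₂E₂).
|α₁ − α₂|·ΔT = 9.2×10⁻⁶ × 98 = 0.0009016.
1/(A₁E₁) + 1/(A₂E₂) = 1/(175×140×10³) + 1/(1100×107×10³) = 4.931×10⁻⁸ N⁻¹.
So P = 0.0009016 / 4.931×10⁻⁸ = 18.28 kN.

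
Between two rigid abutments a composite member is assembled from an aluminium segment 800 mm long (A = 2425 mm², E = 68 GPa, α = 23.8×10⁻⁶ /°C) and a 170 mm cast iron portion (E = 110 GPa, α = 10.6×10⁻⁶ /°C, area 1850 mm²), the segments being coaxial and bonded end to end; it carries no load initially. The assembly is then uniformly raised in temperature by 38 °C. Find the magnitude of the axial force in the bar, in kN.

P ≈ 139 kN (compressive)

With the walls removed the bar would change length by δ_free = Σ αᵢΔT Lᵢ = 23.8×10⁻⁶×38×800 + 10.6×10⁻⁶×38×170 = 0.792 mm.
The walls prevent any net length change, so an axial force P (same in every segment) develops. Compatibility: P · Σ Lᵢ/(AᵢEᵢ) = δ_free.
The series flexibility is Σ Lᵢ/(AᵢEᵢ) = 800/(2425×68×10³) + 170/(1850×110×10³) = 5.687×10⁻⁶ mm/N.
So P = 0.792 / 5.687×10⁻⁶ = 139.3 kN, compressive.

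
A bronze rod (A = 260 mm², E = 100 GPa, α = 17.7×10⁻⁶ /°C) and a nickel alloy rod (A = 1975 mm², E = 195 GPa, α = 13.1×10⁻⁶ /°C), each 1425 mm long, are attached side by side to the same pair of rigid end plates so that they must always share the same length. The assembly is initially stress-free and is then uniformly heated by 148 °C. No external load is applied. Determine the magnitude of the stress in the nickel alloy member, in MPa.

σ ≈ 8.4 MPa (tensile)

Equilibrium of a rigid end plate with no external load gives equal and opposite internal forces ±P in the two members. Since α_{bronze} > α_{nickel alloy}, heating drives the bronze into compression and the nickel alloy into tension.
Setting the final lengths equal and cancelling L: (α₁ − α₂)ΔT = P/(A₁E₁) + P/(A₂E₂).
|α₁ − α₂|·ΔT = 4.6×10⁻⁶ × 148 = 0.0006808.
1/(A₁E₁) + 1/(A₂E₂) = 1/(260×100×10³) + 1/(1975×195×10³) = 4.106×10⁻⁸ N⁻¹.
P = 0.0006808 / 4.106×10⁻⁸ = 16580 N = 16.58 kN.
σ_{nickel alloy} = P/A₂ = 16580/1975 = 8.396 MPa, tensile.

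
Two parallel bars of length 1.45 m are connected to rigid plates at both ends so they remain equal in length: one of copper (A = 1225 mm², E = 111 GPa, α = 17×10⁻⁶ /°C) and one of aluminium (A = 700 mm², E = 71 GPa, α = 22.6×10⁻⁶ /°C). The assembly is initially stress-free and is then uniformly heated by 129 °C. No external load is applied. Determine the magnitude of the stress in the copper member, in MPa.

σ ≈ 21.5 MPa (tensile)

Both members must finish at the same length. With the larger α, the aluminium tends to over-expand; the plates restrain it, putting the aluminium in compression and the copper in tension. With no external load the two internal forces are equal and opposite, magnitude P.
Compatibility of the two members (thermal + elastic change equal): (α₁ − α₂)ΔT = P·[1/(A₁E₁) + 1/(A₂E₂)].
|α₁ − α₂|·ΔT = 5.6×10⁻⁶ × 129 = 0.0007224.
1/(A₁E₁) + 1/(A₂E₂) = 1/(1225×111×10³) + 1/(700×71×10³) = 2.748×10⁻⁸ N⁻¹.
So P = 0.0007224 / 2.748×10⁻⁸ = 26.29 kN.
σ_{copper} = P/A₁ = 26290/1225 = 21.46 MPa, tensile.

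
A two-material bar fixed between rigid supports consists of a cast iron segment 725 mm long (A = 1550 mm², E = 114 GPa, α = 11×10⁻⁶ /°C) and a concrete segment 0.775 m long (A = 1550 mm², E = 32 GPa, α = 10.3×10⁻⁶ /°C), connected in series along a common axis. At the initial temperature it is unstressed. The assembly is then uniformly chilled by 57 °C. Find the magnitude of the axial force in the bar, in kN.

P ≈ 46.1 kN (tensile)

Free thermal contraction of the whole bar: Σ αᵢΔT Lᵢ = 11×10⁻⁶×57×725 + 10.3×10⁻⁶×57×775 = 0.9096 mm.
The walls prevent any net length change, so an axial force P (same in every segment) develops. Compatibility: P · Σ Lᵢ/(AᵢEᵢ) = δ_free.
The series flexibility is Σ Lᵢ/(AᵢEᵢ) = 725/(1550×114×10³) + 775/(1550×32×10³) = 1.973×10⁻⁵ mm/N.
P = 0.9096 / 1.973×10⁻⁵ = 46110 N = 46.11 kN, tensile.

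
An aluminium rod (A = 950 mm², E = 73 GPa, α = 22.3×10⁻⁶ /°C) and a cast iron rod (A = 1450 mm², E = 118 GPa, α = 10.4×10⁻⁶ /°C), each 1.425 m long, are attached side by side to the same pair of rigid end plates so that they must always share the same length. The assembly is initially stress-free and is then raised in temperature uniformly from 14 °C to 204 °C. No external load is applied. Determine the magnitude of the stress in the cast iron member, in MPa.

σ ≈ 76.9 MPa (tensile)

Equilibrium of a rigid end plate with no external load gives equal and opposite internal forces ±P in the two members. Since α_{aluminium} > α_{cast iron}, heating drives the aluminium into compression and the cast iron into tension.
Equating the net (thermal + elastic) strains gives |α₁ − α₂|·ΔT = P·[1/(A₁E₁) + 1/(A₂E₂)].
|α₁ − α₂|·ΔT = 11.9×10⁻⁶ × 190 = 0.002261.
1/(A₁E₁) + 1/(A₂E₂) = 1/(950×73×10³) + 1/(1450×118×10³) = 2.026×10⁻⁸ N⁻¹.
P = 0.002261 / 2.026×10⁻⁸ = 111600 N = 111.6 kN.
σ_{cast iron} = P/A₂ = 111600/1450 = 76.95 MPa, tensile.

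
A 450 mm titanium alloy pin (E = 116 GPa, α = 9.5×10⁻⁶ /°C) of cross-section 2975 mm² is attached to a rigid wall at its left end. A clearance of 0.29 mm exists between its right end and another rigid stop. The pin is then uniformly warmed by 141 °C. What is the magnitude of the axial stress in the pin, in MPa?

σ ≈ 80.6 MPa (compressive)

Unrestrained expansion: δ_free = αΔT L = 9.5×10⁻⁶ × 141 × 450 = 0.6028 mm.
After closing the 0.29 mm clearance, 0.6028 − 0.29 = 0.3128 mm of expansion remains to be suppressed by the wall.
Compatibility: PL/(AE) = 0.3128 mm, so σ = P/A = E × (0.3128/450) = 80.63 MPa.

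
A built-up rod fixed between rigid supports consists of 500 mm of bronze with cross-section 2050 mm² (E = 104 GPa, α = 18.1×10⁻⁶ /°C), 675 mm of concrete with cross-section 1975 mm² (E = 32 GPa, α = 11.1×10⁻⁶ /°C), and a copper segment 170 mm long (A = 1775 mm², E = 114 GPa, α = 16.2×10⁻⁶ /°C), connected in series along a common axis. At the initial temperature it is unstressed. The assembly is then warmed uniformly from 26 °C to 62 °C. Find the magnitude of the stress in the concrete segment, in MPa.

σ ≈ 25.4 MPa (compressive)

If the supports were absent, the total length change would be Σ αᵢΔT Lᵢ = 18.1×10⁻⁶×36×500 + 11.1×10⁻⁶×36×675 + 16.2×10⁻⁶×36×170 = 0.6947 mm.
The walls prevent any net length change, so an axial force P (same in every segment) develops. Compatibility: P · Σ Lᵢ/(AᵢEᵢ) = δ_free.
The series flexibility is Σ Lᵢ/(AᵢEᵢ) = 500/(2050×104×10³) + 675/(1975×32×10³) + 170/(1775×114×10³) = 1.387×10⁻⁵ mm/N.
Hence P = δ_free / Σ(L/AE) = 0.6947/1.387×10⁻⁵ = 50.1 kN (compressive).
σ_{concrete} = P / A = 50100 / 1975 = 25.37 MPa.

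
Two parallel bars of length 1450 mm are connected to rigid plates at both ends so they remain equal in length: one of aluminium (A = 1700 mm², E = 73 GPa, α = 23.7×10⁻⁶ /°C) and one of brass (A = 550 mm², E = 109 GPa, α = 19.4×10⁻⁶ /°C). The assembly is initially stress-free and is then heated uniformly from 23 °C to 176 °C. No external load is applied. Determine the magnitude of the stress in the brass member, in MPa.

σ ≈ 48.4 MPa (tensile)

Both members must finish at the same length. With the larger α, the aluminium tends to over-expand; the plates restrain it, putting the aluminium in compression and the brass in tension. With no external load the two internal forces are equal and opposite, magnitude P.
Setting the final lengths equal and cancelling L: (α₁ − α₂)ΔT = P/(A₁E₁) + P/(A₂E₂).
|α₁ − α₂|·ΔT = 4.3×10⁻⁶ × 153 = 0.0006579.
1/(A₁E₁) + 1/(A₂E₂) = 1/(1700×73×10³) + 1/(550×109×10³) = 2.474×10⁻⁸ N⁻¹.
So P = 0.0006579 / 2.474×10⁻⁸ = 26.59 kN.
σ_{brass} = P/A₂ = 26590/550 = 48.35 MPa, tensile.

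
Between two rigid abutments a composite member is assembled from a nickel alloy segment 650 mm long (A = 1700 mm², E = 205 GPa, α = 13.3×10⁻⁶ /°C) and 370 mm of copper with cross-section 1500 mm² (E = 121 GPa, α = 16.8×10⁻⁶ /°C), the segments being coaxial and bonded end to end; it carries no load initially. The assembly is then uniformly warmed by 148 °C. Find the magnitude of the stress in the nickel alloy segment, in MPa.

σ ≈ 331 MPa (compressive)

Free thermal expansion of the whole bar: Σ αᵢΔT Lᵢ = 13.3×10⁻⁶×148×650 + 16.8×10⁻⁶×148×370 = 2.199 mm.
The rigid supports impose zero overall length change; the single axial force P common to all segments must satisfy P Σ Lᵢ/(AᵢEᵢ) = δ_free.
The series flexibility is Σ Lᵢ/(AᵢEᵢ) = 650/(1700×205×10³) + 370/(1500×121×10³) = 3.904×10⁻⁶ mm/N.
So P = 2.199 / 3.904×10⁻⁶ = 563.4 kN, compressive.
σ_{nickel alloy} = P / A = 563400 / 1700 = 331.4 MPa.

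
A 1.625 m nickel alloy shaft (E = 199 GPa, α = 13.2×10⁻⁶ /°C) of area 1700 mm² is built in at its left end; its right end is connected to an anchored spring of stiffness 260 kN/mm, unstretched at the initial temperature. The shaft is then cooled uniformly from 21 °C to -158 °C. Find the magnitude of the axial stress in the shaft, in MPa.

σ ≈ 261 MPa (tensile)

If the spring were absent the shaft would shorten by αΔT L = 13.2×10⁻⁶ × 179 × 1625 = 3.84 mm.
Let P be the tensile force in the spring. The shaft extends elastically by PL/(AE) and the spring stretches by P/k; together these equal δ_free.
P [ L/(AE) + 1/k ] = δ_free → P [ 1625/(1700×199×10³) + 1/(260×10³) ] = 3.84.
P = 3.84 / 8.65×10⁻⁶ = 443900 N.
σ = P/A = 443900/1700 = 261.1 MPa.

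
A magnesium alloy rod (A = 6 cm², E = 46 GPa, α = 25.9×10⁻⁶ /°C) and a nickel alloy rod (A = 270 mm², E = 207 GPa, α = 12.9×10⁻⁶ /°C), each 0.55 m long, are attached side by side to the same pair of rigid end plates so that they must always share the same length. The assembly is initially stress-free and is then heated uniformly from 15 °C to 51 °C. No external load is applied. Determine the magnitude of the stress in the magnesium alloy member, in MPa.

σ ≈ 14.4 MPa (compressive)

Both members must finish at the same length. With the larger α, the magnesium alloy tends to over-expand; the plates restrain it, putting the magnesium alloy in compression and the nickel alloy in tension. With no external load the two internal forces are equal and opposite, magnitude P.
Equating the net (thermal + elastic) strains gives |α₁ − α₂|·ΔT = P·[1/(A₁E₁) + 1/(A₂E₂)].
|α₁ − α₂|·ΔT = 13×10⁻⁶ × 36 = 0.000468.
1/(A₁E₁) + 1/(A₂E₂) = 1/(600×46×10³) + 1/(270×207×10³) = 5.412×10⁻⁸ N⁻¹.
So P = 0.000468 / 5.412×10⁻⁸ = 8.647 kN.
σ_{magnesium alloy} = P/A₁ = 8647/600 = 14.41 MPa, compressive.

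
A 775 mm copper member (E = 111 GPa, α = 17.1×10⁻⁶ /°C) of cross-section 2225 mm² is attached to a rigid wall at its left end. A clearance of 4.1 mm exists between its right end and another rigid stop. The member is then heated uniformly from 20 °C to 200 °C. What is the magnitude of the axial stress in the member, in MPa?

σ ≈ 0 MPa

Free thermal elongation = αΔT L = 17.1×10⁻⁶ × 180 × 775 = 2.385 mm.
Since δ_free = 2.39 mm is less than the 4.1 mm gap, the member never touches the wall. No axial force develops.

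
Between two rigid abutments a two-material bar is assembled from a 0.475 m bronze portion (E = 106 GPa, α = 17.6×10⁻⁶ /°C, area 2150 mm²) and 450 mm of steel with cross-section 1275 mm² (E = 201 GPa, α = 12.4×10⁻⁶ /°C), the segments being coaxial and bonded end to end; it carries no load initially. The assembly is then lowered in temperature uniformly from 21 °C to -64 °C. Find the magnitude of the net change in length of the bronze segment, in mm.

With the walls removed the bar would change length by δ_free = Σ αᵢΔT Lᵢ = 17.6×10⁻⁶×85×475 + 12.4×10⁻⁶×85×450 = 1.185 mm.
The rigid supports impose zero overall length change; the single axial force P common to all segments must satisfy P Σ Lᵢ/(AᵢEᵢ) = δ_free.
Σ Lᵢ/(AᵢEᵢ) = 475/(2150×106×10³) + 450/(1275×201×10³) = 3.84×10⁻⁶ mm/N.
Hence P = δ_free / Σ(L/AE) = 1.185/3.84×10⁻⁶ = 308.6 kN (tensile).
For the bronze segment, free thermal change = 17.6×10⁻⁶×85×475 = 0.7106 mm and elastic change from P = 308600×475/(2150×106×10³) = 0.6431 mm; these oppose, so the net change is 0.0675 mm (segment shortens).

|ΔL| ≈ 0.0675 mm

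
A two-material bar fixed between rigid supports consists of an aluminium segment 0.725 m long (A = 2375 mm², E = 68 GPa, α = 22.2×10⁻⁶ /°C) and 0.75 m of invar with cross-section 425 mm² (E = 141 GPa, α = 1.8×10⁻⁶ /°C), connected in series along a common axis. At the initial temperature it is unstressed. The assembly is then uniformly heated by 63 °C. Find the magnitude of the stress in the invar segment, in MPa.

With the walls removed the bar would change length by δ_free = Σ αᵢΔT Lᵢ = 22.2×10⁻⁶×63×725 + 1.8×10⁻⁶×63×750 = 1.099 mm.
Since the ends are fixed, an axial force P builds up, equal in every segment, with P · Σ Lᵢ/(AᵢEᵢ) = δ_free.
The series flexibility is Σ Lᵢ/(AᵢEᵢ) = 725/(2375×68×10³) + 750/(425×141×10³) = 1.7×10⁻⁵ mm/N.
P = 1.099 / 1.7×10⁻⁵ = 64630 N = 64.63 kN, compressive.
σ_{invar} = P / A = 64630 / 425 = 152.1 MPa.

σ ≈ 152 MPa (compressive)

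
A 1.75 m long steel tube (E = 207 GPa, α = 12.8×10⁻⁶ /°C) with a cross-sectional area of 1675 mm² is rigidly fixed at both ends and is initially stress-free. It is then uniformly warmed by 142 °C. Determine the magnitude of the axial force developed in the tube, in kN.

P ≈ 630 kN (compressive)

Full restraint means ε = 0, so the stress is σ = EαΔT = 207×10³ × 12.8×10⁻⁶ × 142 = 376.2 MPa.
P = AEαΔT = 1675 × 207×10³ × 12.8×10⁻⁶ × 142 = 630.2 kN (compressive).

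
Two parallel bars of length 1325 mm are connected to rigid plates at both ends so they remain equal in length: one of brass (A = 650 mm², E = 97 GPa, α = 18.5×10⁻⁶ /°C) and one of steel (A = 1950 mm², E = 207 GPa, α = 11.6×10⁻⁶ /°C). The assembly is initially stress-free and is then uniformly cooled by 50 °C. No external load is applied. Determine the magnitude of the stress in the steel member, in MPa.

Equilibrium of a rigid end plate with no external load gives equal and opposite internal forces ±P in the two members. Since α_{brass} > α_{steel}, cooling drives the brass into tension and the steel into compression.
Compatibility of the two members (thermal + elastic change equal): (α₁ − α₂)ΔT = P·[1/(A₁E₁) + 1/(A₂E₂)].
|α₁ − α₂|·ΔT = 6.9×10⁻⁶ × 50 = 0.000345.
1/(A₁E₁) + 1/(A₂E₂) = 1/(650×97×10³) + 1/(1950×207×10³) = 1.834×10⁻⁸ N⁻¹.
P = 0.000345 / 1.834×10⁻⁸ = 18810 N = 18.81 kN.
σ_{steel} = P/A₂ = 18810/1950 = 9.648 MPa, compressive.

σ ≈ 9.65 MPa (compressive)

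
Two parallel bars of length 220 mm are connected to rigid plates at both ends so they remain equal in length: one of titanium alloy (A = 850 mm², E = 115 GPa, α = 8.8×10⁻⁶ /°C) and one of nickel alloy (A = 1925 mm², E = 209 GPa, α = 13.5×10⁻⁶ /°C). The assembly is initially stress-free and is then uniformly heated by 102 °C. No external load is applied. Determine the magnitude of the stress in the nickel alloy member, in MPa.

σ ≈ 19.6 MPa (compressive)

Both members must finish at the same length. With the larger α, the nickel alloy tends to over-expand; the plates restrain it, putting the nickel alloy in compression and the titanium alloy in tension. With no external load the two internal forces are equal and opposite, magnitude P.
Compatibility of the two members (thermal + elastic change equal): (α₁ − α₂)ΔT = P·[1/(A₁E₁) + 1/(A₂E₂)].
|α₁ − α₂|·ΔT = 4.7×10⁻⁶ × 102 = 0.0004794.
1/(A₁E₁) + 1/(A₂E₂) = 1/(850×115×10³) + 1/(1925×209×10³) = 1.272×10⁻⁸ N⁻¹.
P = 0.0004794 / 1.272×10⁻⁸ = 37700 N = 37.7 kN.
σ_{nickel alloy} = P/A₂ = 37700/1925 = 19.59 MPa, compressive.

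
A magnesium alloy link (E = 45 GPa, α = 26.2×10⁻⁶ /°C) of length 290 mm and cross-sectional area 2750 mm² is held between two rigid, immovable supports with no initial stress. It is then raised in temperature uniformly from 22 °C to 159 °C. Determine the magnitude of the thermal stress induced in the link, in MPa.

The supports are rigid, so the total axial strain is zero. The restrained thermal strain is ε = αΔT = 26.2×10⁻⁶ × 137 = 3589.4×10⁻⁶.
The stress required to suppress this strain is σ = Eε = 45×10³ × 3589.4×10⁻⁶ = 161.5 MPa, compressive since the link is trying to expand.

σ ≈ 162 MPa (compressive)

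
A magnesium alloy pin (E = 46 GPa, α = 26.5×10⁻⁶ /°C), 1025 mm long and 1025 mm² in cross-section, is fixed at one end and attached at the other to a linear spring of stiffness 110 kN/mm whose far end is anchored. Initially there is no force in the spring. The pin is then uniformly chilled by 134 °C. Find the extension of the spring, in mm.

If the spring were absent the pin would shorten by αΔT L = 26.5×10⁻⁶ × 134 × 1025 = 3.64 mm.
With a force P in the spring, the elastic change of the pin is PL/(AE) and that of the spring is P/k; compatibility requires their sum to equal δ_free.
P [ L/(AE) + 1/k ] = δ_free → P [ 1025/(1025×46×10³) + 1/(110×10³) ] = 3.64.
P = 3.64 / 3.083×10⁻⁵ = 118100 N.
Spring extension = P/k = 118100/(110×10³) = 1.073 mm.

δ ≈ 1.07 mm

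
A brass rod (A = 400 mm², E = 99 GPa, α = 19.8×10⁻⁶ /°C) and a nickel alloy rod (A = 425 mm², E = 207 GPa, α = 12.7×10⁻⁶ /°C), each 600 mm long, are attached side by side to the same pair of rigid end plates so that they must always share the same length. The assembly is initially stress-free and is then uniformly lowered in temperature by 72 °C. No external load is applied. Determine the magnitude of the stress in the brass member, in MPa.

σ ≈ 34.9 MPa (tensile)

Both members must finish at the same length. With the larger α, the brass tends to over-contract; the plates restrain it, putting the brass in tension and the nickel alloy in compression. With no external load the two internal forces are equal and opposite, magnitude P.
Equating the net (thermal + elastic) strains gives |α₁ − α₂|·ΔT = P·[1/(A₁E₁) + 1/(A₂E₂)].
|α₁ − α₂|·ΔT = 7.1×10⁻⁶ × 72 = 0.0005112.
1/(A₁E₁) + 1/(A₂E₂) = 1/(400×99×10³) + 1/(425×207×10³) = 3.662×10⁻⁸ N⁻¹.
So P = 0.0005112 / 3.662×10⁻⁸ = 13.96 kN.
σ_{brass} = P/A₁ = 13960/400 = 34.9 MPa, tensile.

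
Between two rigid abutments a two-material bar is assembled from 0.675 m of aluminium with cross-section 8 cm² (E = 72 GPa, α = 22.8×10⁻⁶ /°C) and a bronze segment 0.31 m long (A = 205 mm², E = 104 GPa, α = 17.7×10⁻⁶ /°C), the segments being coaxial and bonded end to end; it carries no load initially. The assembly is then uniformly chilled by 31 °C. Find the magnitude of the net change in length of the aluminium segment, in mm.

|ΔL| ≈ 0.188 mm

If the supports were absent, the total length change would be Σ αᵢΔT Lᵢ = 22.8×10⁻⁶×31×675 + 17.7×10⁻⁶×31×310 = 0.6472 mm.
The walls prevent any net length change, so an axial force P (same in every segment) develops. Compatibility: P · Σ Lᵢ/(AᵢEᵢ) = δ_free.
Σ Lᵢ/(AᵢEᵢ) = 675/(800×72×10³) + 310/(205×104×10³) = 2.626×10⁻⁵ mm/N.
Hence P = δ_free / Σ(L/AE) = 0.6472/2.626×10⁻⁵ = 24.65 kN (tensile).
For the aluminium segment, free thermal change = 22.8×10⁻⁶×31×675 = 0.4771 mm and elastic change from P = 24650×675/(800×72×10³) = 0.2888 mm; these oppose, so the net change is 0.188 mm (segment shortens).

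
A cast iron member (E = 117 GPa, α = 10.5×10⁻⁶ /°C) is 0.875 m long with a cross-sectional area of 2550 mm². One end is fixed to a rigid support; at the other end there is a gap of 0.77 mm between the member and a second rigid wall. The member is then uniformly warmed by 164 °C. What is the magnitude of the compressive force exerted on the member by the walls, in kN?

If the wall were absent the member would grow by αΔT L = 10.5×10⁻⁶ × 164 × 875 = 1.507 mm.
After closing the 0.77 mm clearance, 1.507 − 0.77 = 0.7368 mm of expansion remains to be suppressed by the wall.
Compatibility: PL/(AE) = 0.7368 mm, so σ = P/A = E × (0.7368/875) = 98.51 MPa.
P = σA = 98.51 × 2550 = 251.2 kN.

P ≈ 251 kN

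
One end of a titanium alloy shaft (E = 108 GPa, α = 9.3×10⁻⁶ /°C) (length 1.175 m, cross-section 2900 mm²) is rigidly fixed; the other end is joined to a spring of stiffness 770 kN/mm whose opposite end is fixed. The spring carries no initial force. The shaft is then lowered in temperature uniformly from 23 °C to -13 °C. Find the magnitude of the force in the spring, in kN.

Free thermal contraction: δ_free = αΔT L = 9.3×10⁻⁶ × 36 × 1175 = 0.3934 mm.
Let P be the tensile force in the spring. The shaft extends elastically by PL/(AE) and the spring stretches by P/k; together these equal δ_free.
P [ L/(AE) + 1/k ] = δ_free → P [ 1175/(2900×108×10³) + 1/(770×10³) ] = 0.3934.
P = 0.3934 / 5.05×10⁻⁶ = 77890 N.

P ≈ 77.9 kN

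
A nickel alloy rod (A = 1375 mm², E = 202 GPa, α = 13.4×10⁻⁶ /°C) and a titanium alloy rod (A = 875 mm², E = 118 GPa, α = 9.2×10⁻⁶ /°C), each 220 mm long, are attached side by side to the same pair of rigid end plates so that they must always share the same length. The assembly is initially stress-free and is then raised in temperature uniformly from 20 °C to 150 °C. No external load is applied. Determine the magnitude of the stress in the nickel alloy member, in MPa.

The nickel alloy has the larger α, so on heating it would change length more than the titanium alloy if both were free. The rigid plates force a common final length, so the nickel alloy is put into compression and the titanium alloy into tension, with equal and opposite forces P (no external load).
Setting the final lengths equal and cancelling L: (α₁ − α₂)ΔT = P/(A₁E₁) + P/(A₂E₂).
|α₁ − α₂|·ΔT = 4.2×10⁻⁶ × 130 = 0.000546.
1/(A₁E₁) + 1/(A₂E₂) = 1/(1375×202×10³) + 1/(875×118×10³) = 1.329×10⁻⁸ N⁻¹.
So P = 0.000546 / 1.329×10⁻⁸ = 41.1 kN.
σ_{nickel alloy} = P/A₁ = 41100/1375 = 29.89 MPa, compressive.

σ ≈ 29.9 MPa (compressive)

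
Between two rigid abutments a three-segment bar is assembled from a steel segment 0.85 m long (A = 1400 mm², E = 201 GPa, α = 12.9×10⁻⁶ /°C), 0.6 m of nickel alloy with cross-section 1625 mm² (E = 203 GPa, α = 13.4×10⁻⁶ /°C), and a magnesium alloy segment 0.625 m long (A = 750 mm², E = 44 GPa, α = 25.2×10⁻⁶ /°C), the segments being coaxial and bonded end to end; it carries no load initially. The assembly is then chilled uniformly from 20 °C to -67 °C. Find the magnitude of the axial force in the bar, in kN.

With the walls removed the bar would change length by δ_free = Σ αᵢΔT Lᵢ = 12.9×10⁻⁶×87×850 + 13.4×10⁻⁶×87×600 + 25.2×10⁻⁶×87×625 = 3.024 mm.
The rigid supports impose zero overall length change; the single axial force P common to all segments must satisfy P Σ Lᵢ/(AᵢEᵢ) = δ_free.
The series flexibility is Σ Lᵢ/(AᵢEᵢ) = 850/(1400×201×10³) + 600/(1625×203×10³) + 625/(750×44×10³) = 2.378×10⁻⁵ mm/N.
Hence P = δ_free / Σ(L/AE) = 3.024/2.378×10⁻⁵ = 127.2 kN (tensile).

P ≈ 127 kN (tensile)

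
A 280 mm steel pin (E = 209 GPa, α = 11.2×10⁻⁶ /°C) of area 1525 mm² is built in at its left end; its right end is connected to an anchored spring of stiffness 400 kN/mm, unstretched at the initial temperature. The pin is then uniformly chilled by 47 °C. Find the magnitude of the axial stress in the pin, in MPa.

Free thermal contraction: δ_free = αΔT L = 11.2×10⁻⁶ × 47 × 280 = 0.1474 mm.
With a force P in the spring, the elastic change of the pin is PL/(AE) and that of the spring is P/k; compatibility requires their sum to equal δ_free.
P [ L/(AE) + 1/k ] = δ_free → P [ 280/(1525×209×10³) + 1/(400×10³) ] = 0.1474.
P = 0.1474 / 3.379×10⁻⁶ = 43630 N.
σ = P/A = 43630/1525 = 28.61 MPa.

σ ≈ 28.6 MPa (tensile)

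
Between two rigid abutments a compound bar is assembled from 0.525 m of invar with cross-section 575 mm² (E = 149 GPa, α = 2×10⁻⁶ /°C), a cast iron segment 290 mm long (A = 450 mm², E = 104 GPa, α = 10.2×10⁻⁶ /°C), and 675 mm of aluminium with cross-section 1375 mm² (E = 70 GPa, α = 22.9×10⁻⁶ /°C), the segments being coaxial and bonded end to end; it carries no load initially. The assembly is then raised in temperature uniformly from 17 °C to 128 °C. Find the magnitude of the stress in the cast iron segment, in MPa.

σ ≈ 248 MPa (compressive)

If the supports were absent, the total length change would be Σ αᵢΔT Lᵢ = 2×10⁻⁶×111×525 + 10.2×10⁻⁶×111×290 + 22.9×10⁻⁶×111×675 = 2.161 mm.
The walls prevent any net length change, so an axial force P (same in every segment) develops. Compatibility: P · Σ Lᵢ/(AᵢEᵢ) = δ_free.
The series flexibility is Σ Lᵢ/(AᵢEᵢ) = 525/(575×149×10³) + 290/(450×104×10³) + 675/(1375×70×10³) = 1.934×10⁻⁵ mm/N.
P = 2.161 / 1.934×10⁻⁵ = 111700 N = 111.7 kN, compressive.
σ_{cast iron} = P / A = 111700 / 450 = 248.3 MPa.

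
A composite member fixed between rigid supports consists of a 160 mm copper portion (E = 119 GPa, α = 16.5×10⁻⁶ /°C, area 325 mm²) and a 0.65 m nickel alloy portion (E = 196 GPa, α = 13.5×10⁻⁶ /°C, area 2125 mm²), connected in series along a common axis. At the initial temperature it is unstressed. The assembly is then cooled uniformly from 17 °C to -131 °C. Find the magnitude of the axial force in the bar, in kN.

P ≈ 297 kN (tensile)

If the supports were absent, the total length change would be Σ αᵢΔT Lᵢ = 16.5×10⁻⁶×148×160 + 13.5×10⁻⁶×148×650 = 1.689 mm.
The walls prevent any net length change, so an axial force P (same in every segment) develops. Compatibility: P · Σ Lᵢ/(AᵢEᵢ) = δ_free.
Σ Lᵢ/(AᵢEᵢ) = 160/(325×119×10³) + 650/(2125×196×10³) = 5.698×10⁻⁶ mm/N.
Hence P = δ_free / Σ(L/AE) = 1.689/5.698×10⁻⁶ = 296.5 kN (tensile).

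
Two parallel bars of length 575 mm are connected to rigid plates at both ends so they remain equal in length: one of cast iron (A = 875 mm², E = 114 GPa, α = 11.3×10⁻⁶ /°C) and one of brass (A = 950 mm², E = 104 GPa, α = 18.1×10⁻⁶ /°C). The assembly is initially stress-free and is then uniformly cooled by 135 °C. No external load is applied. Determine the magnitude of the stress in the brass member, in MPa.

Both members must finish at the same length. With the larger α, the brass tends to over-contract; the plates restrain it, putting the brass in tension and the cast iron in compression. With no external load the two internal forces are equal and opposite, magnitude P.
Equating the net (thermal + elastic) strains gives |α₁ − α₂|·ΔT = P·[1/(A₁E₁) + 1/(A₂E₂)].
|α₁ − α₂|·ΔT = 6.8×10⁻⁶ × 135 = 0.000918.
1/(A₁E₁) + 1/(A₂E₂) = 1/(875×114×10³) + 1/(950×104×10³) = 2.015×10⁻⁸ N⁻¹.
P = 0.000918 / 2.015×10⁻⁸ = 45570 N = 45.57 kN.
σ_{brass} = P/A₂ = 45570/950 = 47.96 MPa, tensile.

σ ≈ 48 MPa (tensile)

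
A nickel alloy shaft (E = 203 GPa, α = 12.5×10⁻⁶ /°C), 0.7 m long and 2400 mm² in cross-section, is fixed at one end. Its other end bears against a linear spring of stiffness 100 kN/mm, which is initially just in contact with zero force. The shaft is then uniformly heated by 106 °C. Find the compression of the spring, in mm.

δ ≈ 0.811 mm

Free thermal expansion: δ_free = αΔT L = 12.5×10⁻⁶ × 106 × 700 = 0.9275 mm.
With a force P in the spring, the elastic change of the shaft is PL/(AE) and that of the spring is P/k; compatibility requires their sum to equal δ_free.
So P = δ_free / [L/(AE) + 1/k] = 0.9275 / [ 700/(2400×203×10³) + 1/(100×10³) ].
P = 0.9275 / 1.144×10⁻⁵ = 81100 N.
Spring compression = P/k = 81100/(100×10³) = 0.811 mm.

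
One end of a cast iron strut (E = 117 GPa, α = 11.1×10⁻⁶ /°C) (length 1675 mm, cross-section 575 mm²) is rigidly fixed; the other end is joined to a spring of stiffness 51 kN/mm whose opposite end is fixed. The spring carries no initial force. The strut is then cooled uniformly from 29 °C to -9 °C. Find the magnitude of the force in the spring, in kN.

P ≈ 15.9 kN

Free thermal contraction: δ_free = αΔT L = 11.1×10⁻⁶ × 38 × 1675 = 0.7065 mm.
Let P be the tensile force in the spring. The strut extends elastically by PL/(AE) and the spring stretches by P/k; together these equal δ_free.
P [ L/(AE) + 1/k ] = δ_free → P [ 1675/(575×117×10³) + 1/(51×10³) ] = 0.7065.
P = 0.7065 / 4.451×10⁻⁵ = 15870 N.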